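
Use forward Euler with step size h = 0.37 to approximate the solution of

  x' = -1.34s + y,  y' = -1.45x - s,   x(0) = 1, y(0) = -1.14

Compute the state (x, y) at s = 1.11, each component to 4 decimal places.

-1.3782, -2.2764

Euler on (x,y): x_{n+1} = x_n + h·x', y_{n+1} = y_n + h·y'.
0.000000: (1.000000, -1.140000); f=(-1.140000, -1.450000) → (0.578200, -1.676500)
0.370000: (0.578200, -1.676500); f=(-2.172300, -1.208390) → (-0.225551, -2.123604)
0.740000: (-0.225551, -2.123604); f=(-3.115204, -0.412951) → (-1.378177, -2.276396)
(x(1.11), y(1.11)) ≈ (-1.3782, -2.2764)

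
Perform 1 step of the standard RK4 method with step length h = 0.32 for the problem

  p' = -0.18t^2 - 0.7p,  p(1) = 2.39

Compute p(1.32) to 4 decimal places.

RK4: k1 = f(t_n, p_n); k2 = f(t_n + h/2, p_n + (h/2)·k1); k3 = f(t_n + h/2, p_n + (h/2)·k2); k4 = f(t_n + h, p_n + h·k3); p_{n+1} = p_n + (h/6)·(k1 + 2k2 + 2k3 + k4).
t=1.000000, p=2.390000:
  k1 = f(1.000000, 2.390000) = -1.853000
  k2 = f(1.160000, 2.093520) = -1.707672
  k3 = f(1.160000, 2.116772) = -1.723949
  k4 = f(1.320000, 1.838336) = -1.600467
  p ← 2.390000 + (0.32/6)·(k1 + 2k2 + 2k3 + k4) = 1.839776
p(1.32) ≈ 1.8398

1.8398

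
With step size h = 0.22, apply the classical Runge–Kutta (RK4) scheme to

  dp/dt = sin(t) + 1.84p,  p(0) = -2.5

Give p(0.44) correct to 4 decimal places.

-5.4895

RK4: k1 = f(t_n, p_n); k2 = f(t_n + h/2, p_n + (h/2)·k1); k3 = f(t_n + h/2, p_n + (h/2)·k2); k4 = f(t_n + h, p_n + h·k3); p_{n+1} = p_n + (h/6)·(k1 + 2k2 + 2k3 + k4).
t=0.000000, p=-2.500000:
  k1 = f(0.000000, -2.500000) = -4.600000
  k2 = f(0.110000, -3.006000) = -5.421262
  k3 = f(0.110000, -3.096339) = -5.587485
  k4 = f(0.220000, -3.729247) = -6.643584
  p ← -2.500000 + (0.22/6)·(k1 + 2k2 + 2k3 + k4) = -3.719573
t=0.220000, p=-3.719573:
  k1 = f(0.220000, -3.719573) = -6.625784
  k2 = f(0.330000, -4.448409) = -7.861030
  k3 = f(0.330000, -4.584286) = -8.111043
  k4 = f(0.440000, -5.504002) = -9.701425
  p ← -3.719573 + (0.22/6)·(k1 + 2k2 + 2k3 + k4) = -5.489523
p(0.44) ≈ -5.4895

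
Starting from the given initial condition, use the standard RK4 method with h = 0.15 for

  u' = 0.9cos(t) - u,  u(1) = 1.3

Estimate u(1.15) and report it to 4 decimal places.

1.1783

RK4: k1 = f(t_n, u_n); k2 = f(t_n + h/2, u_n + (h/2)·k1); k3 = f(t_n + h/2, u_n + (h/2)·k2); k4 = f(t_n + h, u_n + h·k3); u_{n+1} = u_n + (h/6)·(k1 + 2k2 + 2k3 + k4).
t=1.000000, u=1.300000:
  k1 = f(1.000000, 1.300000) = -0.813728
  k2 = f(1.075000, 1.238970) = -0.810811
  k3 = f(1.075000, 1.239189) = -0.811030
  k4 = f(1.150000, 1.178345) = -0.810707
  u ← 1.300000 + (0.15/6)·(k1 + 2k2 + 2k3 + k4) = 1.178297
u(1.15) ≈ 1.1783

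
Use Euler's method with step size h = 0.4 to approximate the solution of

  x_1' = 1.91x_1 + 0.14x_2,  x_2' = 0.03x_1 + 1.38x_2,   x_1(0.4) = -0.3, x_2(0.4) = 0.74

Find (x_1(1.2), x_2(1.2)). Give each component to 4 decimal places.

Euler on (x_1,x_2): x_1_{n+1} = x_1_n + h·x_1', x_2_{n+1} = x_2_n + h·x_2'.
0.400000: (-0.300000, 0.740000); f=(-0.469400, 1.012200) → (-0.487760, 1.144880)
0.800000: (-0.487760, 1.144880); f=(-0.771338, 1.565302) → (-0.796295, 1.771001)
(x_1(1.2), x_2(1.2)) ≈ (-0.7963, 1.7710)

-0.7963, 1.7710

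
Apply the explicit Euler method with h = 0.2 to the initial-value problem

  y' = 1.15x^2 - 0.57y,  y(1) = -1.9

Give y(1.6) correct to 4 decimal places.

-0.3967

Euler: y_{n+1} = y_n + h·f(x_n, y_n).
x=1.000000, y=-1.900000: f=2.233000 → y ← -1.900000 + 0.2·2.233000 = -1.453400
x=1.200000, y=-1.453400: f=2.484438 → y ← -1.453400 + 0.2·2.484438 = -0.956512
x=1.400000, y=-0.956512: f=2.799212 → y ← -0.956512 + 0.2·2.799212 = -0.396670
y(1.6) ≈ -0.3967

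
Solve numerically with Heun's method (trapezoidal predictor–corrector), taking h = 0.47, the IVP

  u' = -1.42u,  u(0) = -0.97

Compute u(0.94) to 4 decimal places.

Heun: k1 = f(s_n, u_n); k2 = f(s_n + h, u_n + h·k1); u_{n+1} = u_n + (h/2)·(k1 + k2).
s=0.000000, u=-0.970000:
  k1 = f(0.000000, -0.970000) = 1.377400
  k2 = f(0.470000, -0.322622) = 0.458123
  u ← -0.970000 + (0.47/2)·(1.377400 + 0.458123) = -0.538652
s=0.470000, u=-0.538652:
  k1 = f(0.470000, -0.538652) = 0.764886
  k2 = f(0.940000, -0.179156) = 0.254401
  u ← -0.538652 + (0.47/2)·(0.764886 + 0.254401) = -0.299120
u(0.94) ≈ -0.2991

-0.2991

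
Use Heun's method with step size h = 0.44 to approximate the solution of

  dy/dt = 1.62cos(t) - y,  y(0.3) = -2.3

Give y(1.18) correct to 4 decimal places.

Heun: k1 = f(t_n, y_n); k2 = f(t_n + h, y_n + h·k1); y_{n+1} = y_n + (h/2)·(k1 + k2).
t=0.300000, y=-2.300000:
  k1 = f(0.300000, -2.300000) = 3.847645
  k2 = f(0.740000, -0.607036) = 1.803355
  y ← -2.300000 + (0.44/2)·(3.847645 + 1.803355) = -1.056780
t=0.740000, y=-1.056780:
  k1 = f(0.740000, -1.056780) = 2.253099
  k2 = f(1.180000, -0.065416) = 0.682515
  y ← -1.056780 + (0.44/2)·(2.253099 + 0.682515) = -0.410945
y(1.18) ≈ -0.4109

-0.4109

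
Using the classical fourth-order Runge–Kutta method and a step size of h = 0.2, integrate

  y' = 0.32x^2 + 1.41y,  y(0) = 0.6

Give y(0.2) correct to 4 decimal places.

RK4: k1 = f(x_n, y_n); k2 = f(x_n + h/2, y_n + (h/2)·k1); k3 = f(x_n + h/2, y_n + (h/2)·k2); k4 = f(x_n + h, y_n + h·k3); y_{n+1} = y_n + (h/6)·(k1 + 2k2 + 2k3 + k4).
x=0.000000, y=0.600000:
  k1 = f(0.000000, 0.600000) = 0.846000
  k2 = f(0.100000, 0.684600) = 0.968486
  k3 = f(0.100000, 0.696849) = 0.985757
  k4 = f(0.200000, 0.797151) = 1.136783
  y ← 0.600000 + (0.2/6)·(k1 + 2k2 + 2k3 + k4) = 0.796376
y(0.2) ≈ 0.7964

0.7964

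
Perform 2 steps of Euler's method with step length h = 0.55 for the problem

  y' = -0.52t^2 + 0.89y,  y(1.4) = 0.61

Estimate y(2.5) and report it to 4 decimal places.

-0.5691

Euler: y_{n+1} = y_n + h·f(t_n, y_n).
t=1.400000, y=0.610000: f=-0.476300 → y ← 0.610000 + 0.55·(-0.476300) = 0.348035
t=1.950000, y=0.348035: f=-1.667549 → y ← 0.348035 + 0.55·(-1.667549) = -0.569117
y(2.5) ≈ -0.5691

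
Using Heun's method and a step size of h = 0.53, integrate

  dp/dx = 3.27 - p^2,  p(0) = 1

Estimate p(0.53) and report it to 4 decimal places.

1.1819

Heun: k1 = f(x_n, p_n); k2 = f(x_n + h, p_n + h·k1); p_{n+1} = p_n + (h/2)·(k1 + k2).
x=0.000000, p=1.000000:
  k1 = f(0.000000, 1.000000) = 2.270000
  k2 = f(0.530000, 2.203100) = -1.583650
  p ← 1.000000 + (0.53/2)·(2.270000 + (-1.583650)) = 1.181883
p(0.53) ≈ 1.1819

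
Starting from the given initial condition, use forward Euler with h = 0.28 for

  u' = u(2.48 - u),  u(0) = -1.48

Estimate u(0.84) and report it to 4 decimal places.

Euler: u_{n+1} = u_n + h·f(s_n, u_n).
s=0.000000, u=-1.480000: f=-5.860800 → u ← -1.480000 + 0.28·(-5.860800) = -3.121024
s=0.280000, u=-3.121024: f=-17.480930 → u ← -3.121024 + 0.28·(-17.480930) = -8.015684
s=0.560000, u=-8.015684: f=-84.130095 → u ← -8.015684 + 0.28·(-84.130095) = -31.572111
u(0.84) ≈ -31.5721

-31.5721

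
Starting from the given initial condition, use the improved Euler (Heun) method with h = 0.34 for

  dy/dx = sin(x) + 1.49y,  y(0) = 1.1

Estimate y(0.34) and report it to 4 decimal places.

Heun: k1 = f(x_n, y_n); k2 = f(x_n + h, y_n + h·k1); y_{n+1} = y_n + (h/2)·(k1 + k2).
x=0.000000, y=1.100000:
  k1 = f(0.000000, 1.100000) = 1.639000
  k2 = f(0.340000, 1.657260) = 2.802804
  y ← 1.100000 + (0.34/2)·(1.639000 + 2.802804) = 1.855107
y(0.34) ≈ 1.8551

1.8551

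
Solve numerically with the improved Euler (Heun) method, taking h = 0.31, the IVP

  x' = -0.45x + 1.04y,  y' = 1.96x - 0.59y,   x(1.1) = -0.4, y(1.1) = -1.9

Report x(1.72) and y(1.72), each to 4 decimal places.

Heun on (x,y): k1 = f(t_n, state_n); k2 = f(t_n + h, state_n + h·k1); state_{n+1} = state_n + (h/2)·(k1 + k2).
1.100000: (-0.400000, -1.900000)
  k1 = (-1.796000, 0.337000)
  predictor → (-0.956760, -1.795530)
  k2 = (-1.436809, -0.815887)
  → (-0.901085, -1.974227)
1.410000: (-0.901085, -1.974227)
  k1 = (-1.647708, -0.601333)
  predictor → (-1.411875, -2.160641)
  k2 = (-1.611723, -1.492497)
  → (-1.406297, -2.298771)
(x(1.72), y(1.72)) ≈ (-1.4063, -2.2988)

-1.4063, -2.2988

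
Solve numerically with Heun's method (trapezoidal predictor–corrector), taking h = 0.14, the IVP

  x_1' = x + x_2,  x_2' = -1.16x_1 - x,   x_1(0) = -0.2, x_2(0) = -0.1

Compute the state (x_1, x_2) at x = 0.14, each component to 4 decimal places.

Heun on (x_1,x_2): k1 = f(x_n, state_n); k2 = f(x_n + h, state_n + h·k1); state_{n+1} = state_n + (h/2)·(k1 + k2).
0.000000: (-0.200000, -0.100000)
  k1 = (-0.100000, 0.232000)
  predictor → (-0.214000, -0.067520)
  k2 = (0.072480, 0.108240)
  → (-0.201926, -0.076183)
(x_1(0.14), x_2(0.14)) ≈ (-0.2019, -0.0762)

-0.2019, -0.0762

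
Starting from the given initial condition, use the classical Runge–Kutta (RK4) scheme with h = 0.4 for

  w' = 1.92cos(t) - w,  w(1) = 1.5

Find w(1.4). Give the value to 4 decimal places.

1.2254

RK4: k1 = f(t_n, w_n); k2 = f(t_n + h/2, w_n + (h/2)·k1); k3 = f(t_n + h/2, w_n + (h/2)·k2); k4 = f(t_n + h, w_n + h·k3); w_{n+1} = w_n + (h/6)·(k1 + 2k2 + 2k3 + k4).
t=1.000000, w=1.500000:
  k1 = f(1.000000, 1.500000) = -0.462620
  k2 = f(1.200000, 1.407476) = -0.711749
  k3 = f(1.200000, 1.357650) = -0.661923
  k4 = f(1.400000, 1.235231) = -0.908894
  w ← 1.500000 + (0.4/6)·(k1 + 2k2 + 2k3 + k4) = 1.225409
w(1.4) ≈ 1.2254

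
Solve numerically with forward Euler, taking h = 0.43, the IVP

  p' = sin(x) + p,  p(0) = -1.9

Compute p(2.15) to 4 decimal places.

-9.1549

Euler: p_{n+1} = p_n + h·f(x_n, p_n).
x=0.000000, p=-1.900000: f=-1.900000 → p ← -1.900000 + 0.43·(-1.900000) = -2.717000
x=0.430000, p=-2.717000: f=-2.300129 → p ← -2.717000 + 0.43·(-2.300129) = -3.706056
x=0.860000, p=-3.706056: f=-2.948213 → p ← -3.706056 + 0.43·(-2.948213) = -4.973787
x=1.290000, p=-4.973787: f=-4.012952 → p ← -4.973787 + 0.43·(-4.012952) = -6.699357
x=1.720000, p=-6.699357: f=-5.710467 → p ← -6.699357 + 0.43·(-5.710467) = -9.154857
p(2.15) ≈ -9.1549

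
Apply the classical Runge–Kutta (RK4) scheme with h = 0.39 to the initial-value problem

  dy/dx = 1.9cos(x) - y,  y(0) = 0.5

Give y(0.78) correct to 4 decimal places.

1.1370

RK4: k1 = f(x_n, y_n); k2 = f(x_n + h/2, y_n + (h/2)·k1); k3 = f(x_n + h/2, y_n + (h/2)·k2); k4 = f(x_n + h, y_n + h·k3); y_{n+1} = y_n + (h/6)·(k1 + 2k2 + 2k3 + k4).
x=0.000000, y=0.500000:
  k1 = f(0.000000, 0.500000) = 1.400000
  k2 = f(0.195000, 0.773000) = 1.090991
  k3 = f(0.195000, 0.712743) = 1.151247
  k4 = f(0.390000, 0.948986) = 0.808341
  y ← 0.500000 + (0.39/6)·(k1 + 2k2 + 2k3 + k4) = 0.935033
x=0.390000, y=0.935033:
  k1 = f(0.390000, 0.935033) = 0.822294
  k2 = f(0.585000, 1.095380) = 0.488673
  k3 = f(0.585000, 1.030324) = 0.553729
  k4 = f(0.780000, 1.150987) = 0.199748
  y ← 0.935033 + (0.39/6)·(k1 + 2k2 + 2k3 + k4) = 1.136978
y(0.78) ≈ 1.1370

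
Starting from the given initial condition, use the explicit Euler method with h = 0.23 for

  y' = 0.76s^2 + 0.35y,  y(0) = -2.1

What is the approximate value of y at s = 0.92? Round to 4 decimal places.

Euler: y_{n+1} = y_n + h·f(s_n, y_n).
s=0.000000, y=-2.100000: f=-0.735000 → y ← -2.100000 + 0.23·(-0.735000) = -2.269050
s=0.230000, y=-2.269050: f=-0.753963 → y ← -2.269050 + 0.23·(-0.753963) = -2.442462
s=0.460000, y=-2.442462: f=-0.694046 → y ← -2.442462 + 0.23·(-0.694046) = -2.602092
s=0.690000, y=-2.602092: f=-0.548896 → y ← -2.602092 + 0.23·(-0.548896) = -2.728338
y(0.92) ≈ -2.7283

-2.7283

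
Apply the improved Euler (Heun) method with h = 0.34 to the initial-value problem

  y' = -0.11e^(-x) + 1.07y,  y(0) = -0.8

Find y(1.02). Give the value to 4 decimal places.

Heun: k1 = f(x_n, y_n); k2 = f(x_n + h, y_n + h·k1); y_{n+1} = y_n + (h/2)·(k1 + k2).
x=0.000000, y=-0.800000:
  k1 = f(0.000000, -0.800000) = -0.966000
  k2 = f(0.340000, -1.128440) = -1.285726
  y ← -0.800000 + (0.34/2)·(-0.966000 + (-1.285726)) = -1.182793
x=0.340000, y=-1.182793:
  k1 = f(0.340000, -1.182793) = -1.343884
  k2 = f(0.680000, -1.639714) = -1.810222
  y ← -1.182793 + (0.34/2)·(-1.343884 + (-1.810222)) = -1.718991
x=0.680000, y=-1.718991:
  k1 = f(0.680000, -1.718991) = -1.895048
  k2 = f(1.020000, -2.363308) = -2.568405
  y ← -1.718991 + (0.34/2)·(-1.895048 + (-2.568405)) = -2.477778
y(1.02) ≈ -2.4778

-2.4778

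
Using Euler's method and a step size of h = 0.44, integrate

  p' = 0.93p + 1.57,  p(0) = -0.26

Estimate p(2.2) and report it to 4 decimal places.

Euler: p_{n+1} = p_n + h·f(s_n, p_n).
s=0.000000, p=-0.260000: f=1.328200 → p ← -0.260000 + 0.44·1.328200 = 0.324408
s=0.440000, p=0.324408: f=1.871699 → p ← 0.324408 + 0.44·1.871699 = 1.147956
s=0.880000, p=1.147956: f=2.637599 → p ← 1.147956 + 0.44·2.637599 = 2.308499
s=1.320000, p=2.308499: f=3.716904 → p ← 2.308499 + 0.44·3.716904 = 3.943937
s=1.760000, p=3.943937: f=5.237862 → p ← 3.943937 + 0.44·5.237862 = 6.248596
p(2.2) ≈ 6.2486

6.2486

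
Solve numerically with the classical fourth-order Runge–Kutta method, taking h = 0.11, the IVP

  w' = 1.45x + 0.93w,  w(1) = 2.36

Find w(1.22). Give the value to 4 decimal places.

RK4: k1 = f(x_n, w_n); k2 = f(x_n + h/2, w_n + (h/2)·k1); k3 = f(x_n + h/2, w_n + (h/2)·k2); k4 = f(x_n + h, w_n + h·k3); w_{n+1} = w_n + (h/6)·(k1 + 2k2 + 2k3 + k4).
x=1.000000, w=2.360000:
  k1 = f(1.000000, 2.360000) = 3.644800
  k2 = f(1.055000, 2.560464) = 3.910982
  k3 = f(1.055000, 2.575104) = 3.924597
  k4 = f(1.110000, 2.791706) = 4.205786
  w ← 2.360000 + (0.11/6)·(k1 + 2k2 + 2k3 + k4) = 2.791232
x=1.110000, w=2.791232:
  k1 = f(1.110000, 2.791232) = 4.205346
  k2 = f(1.165000, 3.022526) = 4.500199
  k3 = f(1.165000, 3.038743) = 4.515281
  k4 = f(1.220000, 3.287913) = 4.826759
  w ← 2.791232 + (0.11/6)·(k1 + 2k2 + 2k3 + k4) = 3.287388
w(1.22) ≈ 3.2874

3.2874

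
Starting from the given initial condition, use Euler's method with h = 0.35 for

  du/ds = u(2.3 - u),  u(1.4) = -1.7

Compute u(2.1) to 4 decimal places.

-13.1906

Euler: u_{n+1} = u_n + h·f(s_n, u_n).
s=1.400000, u=-1.700000: f=-6.800000 → u ← -1.700000 + 0.35·(-6.800000) = -4.080000
s=1.750000, u=-4.080000: f=-26.030400 → u ← -4.080000 + 0.35·(-26.030400) = -13.190640
u(2.1) ≈ -13.1906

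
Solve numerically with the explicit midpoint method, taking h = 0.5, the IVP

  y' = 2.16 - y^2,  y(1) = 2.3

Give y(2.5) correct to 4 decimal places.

2.0449

Midpoint: k1 = f(s_n, y_n); k2 = f(s_n + h/2, y_n + (h/2)·k1); y_{n+1} = y_n + h·k2.
s=1.000000, y=2.300000:
  k1 = f(1.000000, 2.300000) = -3.130000
  k2 = f(1.250000, 1.517500) = -0.142806
  y ← 2.300000 + 0.5·(-0.142806) = 2.228597
s=1.500000, y=2.228597:
  k1 = f(1.500000, 2.228597) = -2.806644
  k2 = f(1.750000, 1.526936) = -0.171533
  y ← 2.228597 + 0.5·(-0.171533) = 2.142830
s=2.000000, y=2.142830:
  k1 = f(2.000000, 2.142830) = -2.431722
  k2 = f(2.250000, 1.534900) = -0.195918
  y ← 2.142830 + 0.5·(-0.195918) = 2.044871
y(2.5) ≈ 2.0449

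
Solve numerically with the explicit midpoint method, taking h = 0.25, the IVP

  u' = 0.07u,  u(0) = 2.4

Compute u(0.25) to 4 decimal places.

Midpoint: k1 = f(x_n, u_n); k2 = f(x_n + h/2, u_n + (h/2)·k1); u_{n+1} = u_n + h·k2.
x=0.000000, u=2.400000:
  k1 = f(0.000000, 2.400000) = 0.168000
  k2 = f(0.125000, 2.421000) = 0.169470
  u ← 2.400000 + 0.25·0.169470 = 2.442368
u(0.25) ≈ 2.4424

2.4424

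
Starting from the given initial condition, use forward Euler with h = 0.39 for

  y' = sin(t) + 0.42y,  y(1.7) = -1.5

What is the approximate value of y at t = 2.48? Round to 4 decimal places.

Euler: y_{n+1} = y_n + h·f(t_n, y_n).
t=1.700000, y=-1.500000: f=0.361665 → y ← -1.500000 + 0.39·0.361665 = -1.358951
t=2.090000, y=-1.358951: f=0.297455 → y ← -1.358951 + 0.39·0.297455 = -1.242943
y(2.48) ≈ -1.2429

-1.2429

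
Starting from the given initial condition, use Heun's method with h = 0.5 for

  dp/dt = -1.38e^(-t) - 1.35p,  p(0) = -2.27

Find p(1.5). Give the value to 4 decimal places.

-0.7077

Heun: k1 = f(t_n, p_n); k2 = f(t_n + h, p_n + h·k1); p_{n+1} = p_n + (h/2)·(k1 + k2).
t=0.000000, p=-2.270000:
  k1 = f(0.000000, -2.270000) = 1.684500
  k2 = f(0.500000, -1.427750) = 1.090450
  p ← -2.270000 + (0.5/2)·(1.684500 + 1.090450) = -1.576262
t=0.500000, p=-1.576262:
  k1 = f(0.500000, -1.576262) = 1.290942
  k2 = f(1.000000, -0.930791) = 0.748895
  p ← -1.576262 + (0.5/2)·(1.290942 + 0.748895) = -1.066303
t=1.000000, p=-1.066303:
  k1 = f(1.000000, -1.066303) = 0.931836
  k2 = f(1.500000, -0.600385) = 0.502601
  p ← -1.066303 + (0.5/2)·(0.931836 + 0.502601) = -0.707694
p(1.5) ≈ -0.7077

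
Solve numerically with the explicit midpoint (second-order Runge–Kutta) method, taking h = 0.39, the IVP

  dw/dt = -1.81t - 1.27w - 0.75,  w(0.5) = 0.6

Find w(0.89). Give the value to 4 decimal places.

Midpoint: k1 = f(t_n, w_n); k2 = f(t_n + h/2, w_n + (h/2)·k1); w_{n+1} = w_n + h·k2.
t=0.500000, w=0.600000:
  k1 = f(0.500000, 0.600000) = -2.417000
  k2 = f(0.695000, 0.128685) = -2.171380
  w ← 0.600000 + 0.39·(-2.171380) = -0.246838
w(0.89) ≈ -0.2468

-0.2468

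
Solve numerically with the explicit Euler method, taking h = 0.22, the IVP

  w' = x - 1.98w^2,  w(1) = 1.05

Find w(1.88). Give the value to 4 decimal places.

Euler: w_{n+1} = w_n + h·f(x_n, w_n).
x=1.000000, w=1.050000: f=-1.182950 → w ← 1.050000 + 0.22·(-1.182950) = 0.789751
x=1.220000, w=0.789751: f=-0.014939 → w ← 0.789751 + 0.22·(-0.014939) = 0.786464
x=1.440000, w=0.786464: f=0.215318 → w ← 0.786464 + 0.22·0.215318 = 0.833834
x=1.660000, w=0.833834: f=0.283346 → w ← 0.833834 + 0.22·0.283346 = 0.896171
w(1.88) ≈ 0.8962

0.8962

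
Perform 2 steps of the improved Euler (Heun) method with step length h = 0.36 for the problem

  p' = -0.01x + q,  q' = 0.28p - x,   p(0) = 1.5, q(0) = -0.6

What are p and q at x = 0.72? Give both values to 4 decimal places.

1.1203, -0.5964

Heun on (p,q): k1 = f(x_n, state_n); k2 = f(x_n + h, state_n + h·k1); state_{n+1} = state_n + (h/2)·(k1 + k2).
0.000000: (1.500000, -0.600000)
  k1 = (-0.600000, 0.420000)
  predictor → (1.284000, -0.448800)
  k2 = (-0.452400, -0.000480)
  → (1.310568, -0.524486)
0.360000: (1.310568, -0.524486)
  k1 = (-0.528086, 0.006959)
  predictor → (1.120457, -0.521981)
  k2 = (-0.529181, -0.406272)
  → (1.120260, -0.596363)
(p(0.72), q(0.72)) ≈ (1.1203, -0.5964)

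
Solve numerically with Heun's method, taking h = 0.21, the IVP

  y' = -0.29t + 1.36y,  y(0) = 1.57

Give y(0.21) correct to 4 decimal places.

Heun: k1 = f(t_n, y_n); k2 = f(t_n + h, y_n + h·k1); y_{n+1} = y_n + (h/2)·(k1 + k2).
t=0.000000, y=1.570000:
  k1 = f(0.000000, 1.570000) = 2.135200
  k2 = f(0.210000, 2.018392) = 2.684113
  y ← 1.570000 + (0.21/2)·(2.135200 + 2.684113) = 2.076028
y(0.21) ≈ 2.0760

2.0760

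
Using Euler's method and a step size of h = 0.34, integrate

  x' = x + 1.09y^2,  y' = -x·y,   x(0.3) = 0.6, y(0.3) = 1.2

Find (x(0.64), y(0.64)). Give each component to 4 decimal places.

1.3377, 0.9552

Euler on (x,y): x_{n+1} = x_n + h·x', y_{n+1} = y_n + h·y'.
0.300000: (0.600000, 1.200000); f=(2.169600, -0.720000) → (1.337664, 0.955200)
(x(0.64), y(0.64)) ≈ (1.3377, 0.9552)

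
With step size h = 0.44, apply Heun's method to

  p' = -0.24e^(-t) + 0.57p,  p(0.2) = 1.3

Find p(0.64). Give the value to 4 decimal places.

Heun: k1 = f(t_n, p_n); k2 = f(t_n + h, p_n + h·k1); p_{n+1} = p_n + (h/2)·(k1 + k2).
t=0.200000, p=1.300000:
  k1 = f(0.200000, 1.300000) = 0.544505
  k2 = f(0.640000, 1.539582) = 0.751012
  p ← 1.300000 + (0.44/2)·(0.544505 + 0.751012) = 1.585014
p(0.64) ≈ 1.5850

1.5850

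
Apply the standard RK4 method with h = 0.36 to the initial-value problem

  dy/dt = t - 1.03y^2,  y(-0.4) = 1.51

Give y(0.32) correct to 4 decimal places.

0.7284

RK4: k1 = f(t_n, y_n); k2 = f(t_n + h/2, y_n + (h/2)·k1); k3 = f(t_n + h/2, y_n + (h/2)·k2); k4 = f(t_n + h, y_n + h·k3); y_{n+1} = y_n + (h/6)·(k1 + 2k2 + 2k3 + k4).
t=-0.400000, y=1.510000:
  k1 = f(-0.400000, 1.510000) = -2.748503
  k2 = f(-0.220000, 1.015269) = -1.281695
  k3 = f(-0.220000, 1.279295) = -1.905693
  k4 = f(-0.040000, 0.823950) = -0.739261
  y ← 1.510000 + (0.36/6)·(k1 + 2k2 + 2k3 + k4) = 0.918248
t=-0.040000, y=0.918248:
  k1 = f(-0.040000, 0.918248) = -0.908474
  k2 = f(0.140000, 0.754722) = -0.446694
  k3 = f(0.140000, 0.837843) = -0.583040
  k4 = f(0.320000, 0.708353) = -0.196817
  y ← 0.918248 + (0.36/6)·(k1 + 2k2 + 2k3 + k4) = 0.728362
y(0.32) ≈ 0.7284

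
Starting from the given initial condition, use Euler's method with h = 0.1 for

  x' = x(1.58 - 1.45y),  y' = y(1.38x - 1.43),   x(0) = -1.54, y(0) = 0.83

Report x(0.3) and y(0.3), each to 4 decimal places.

-1.9141, 0.2107

Euler on (x,y): x_{n+1} = x_n + h·x', y_{n+1} = y_n + h·y'.
0.000000: (-1.540000, 0.830000); f=(-0.579810, -2.950816) → (-1.597981, 0.534918)
0.100000: (-1.597981, 0.534918); f=(-1.285365, -1.944543) → (-1.726518, 0.340464)
0.200000: (-1.726518, 0.340464); f=(-1.875563, -1.298052) → (-1.914074, 0.210659)
(x(0.3), y(0.3)) ≈ (-1.9141, 0.2107)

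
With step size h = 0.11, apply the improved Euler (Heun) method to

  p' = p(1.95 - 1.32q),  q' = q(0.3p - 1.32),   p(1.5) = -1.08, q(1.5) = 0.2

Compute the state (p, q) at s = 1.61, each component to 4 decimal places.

-1.3022, 0.1666

Heun on (p,q): k1 = f(s_n, state_n); k2 = f(s_n + h, state_n + h·k1); state_{n+1} = state_n + (h/2)·(k1 + k2).
1.500000: (-1.080000, 0.200000)
  k1 = (-1.820880, -0.328800)
  predictor → (-1.280297, 0.163832)
  k2 = (-2.219704, -0.279184)
  → (-1.302232, 0.166561)
(p(1.61), q(1.61)) ≈ (-1.3022, 0.1666)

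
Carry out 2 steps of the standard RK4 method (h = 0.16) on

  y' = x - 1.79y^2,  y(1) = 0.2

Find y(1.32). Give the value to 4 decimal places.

RK4: k1 = f(x_n, y_n); k2 = f(x_n + h/2, y_n + (h/2)·k1); k3 = f(x_n + h/2, y_n + (h/2)·k2); k4 = f(x_n + h, y_n + h·k3); y_{n+1} = y_n + (h/6)·(k1 + 2k2 + 2k3 + k4).
x=1.000000, y=0.200000:
  k1 = f(1.000000, 0.200000) = 0.928400
  k2 = f(1.080000, 0.274272) = 0.945347
  k3 = f(1.080000, 0.275628) = 0.944013
  k4 = f(1.160000, 0.351042) = 0.939417
  y ← 0.200000 + (0.16/6)·(k1 + 2k2 + 2k3 + k4) = 0.350574
x=1.160000, y=0.350574:
  k1 = f(1.160000, 0.350574) = 0.940005
  k2 = f(1.240000, 0.425775) = 0.915501
  k3 = f(1.240000, 0.423814) = 0.918483
  k4 = f(1.320000, 0.497532) = 0.876908
  y ← 0.350574 + (0.16/6)·(k1 + 2k2 + 2k3 + k4) = 0.496838
y(1.32) ≈ 0.4968

0.4968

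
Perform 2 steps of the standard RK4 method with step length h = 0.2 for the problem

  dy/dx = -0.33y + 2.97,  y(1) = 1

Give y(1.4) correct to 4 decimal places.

1.9893

RK4: k1 = f(x_n, y_n); k2 = f(x_n + h/2, y_n + (h/2)·k1); k3 = f(x_n + h/2, y_n + (h/2)·k2); k4 = f(x_n + h, y_n + h·k3); y_{n+1} = y_n + (h/6)·(k1 + 2k2 + 2k3 + k4).
x=1.000000, y=1.000000:
  k1 = f(1.000000, 1.000000) = 2.640000
  k2 = f(1.100000, 1.264000) = 2.552880
  k3 = f(1.100000, 1.255288) = 2.555755
  k4 = f(1.200000, 1.511151) = 2.471320
  y ← 1.000000 + (0.2/6)·(k1 + 2k2 + 2k3 + k4) = 1.510953
x=1.200000, y=1.510953:
  k1 = f(1.200000, 1.510953) = 2.471386
  k2 = f(1.300000, 1.758092) = 2.389830
  k3 = f(1.300000, 1.749936) = 2.392521
  k4 = f(1.400000, 1.989457) = 2.313479
  y ← 1.510953 + (0.2/6)·(k1 + 2k2 + 2k3 + k4) = 1.989272
y(1.4) ≈ 1.9893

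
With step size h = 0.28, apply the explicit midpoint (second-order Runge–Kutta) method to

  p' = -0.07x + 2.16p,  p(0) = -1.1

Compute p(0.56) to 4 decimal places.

-3.5302

Midpoint: k1 = f(x_n, p_n); k2 = f(x_n + h/2, p_n + (h/2)·k1); p_{n+1} = p_n + h·k2.
x=0.000000, p=-1.100000:
  k1 = f(0.000000, -1.100000) = -2.376000
  k2 = f(0.140000, -1.432640) = -3.104302
  p ← -1.100000 + 0.28·(-3.104302) = -1.969205
x=0.280000, p=-1.969205:
  k1 = f(0.280000, -1.969205) = -4.273082
  k2 = f(0.420000, -2.567436) = -5.575062
  p ← -1.969205 + 0.28·(-5.575062) = -3.530222
p(0.56) ≈ -3.5302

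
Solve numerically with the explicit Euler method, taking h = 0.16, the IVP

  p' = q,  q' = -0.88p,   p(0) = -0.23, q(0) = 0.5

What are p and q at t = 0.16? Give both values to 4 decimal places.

Euler on (p,q): p_{n+1} = p_n + h·p', q_{n+1} = q_n + h·q'.
0.000000: (-0.230000, 0.500000); f=(0.500000, 0.202400) → (-0.150000, 0.532384)
(p(0.16), q(0.16)) ≈ (-0.1500, 0.5324)

-0.1500, 0.5324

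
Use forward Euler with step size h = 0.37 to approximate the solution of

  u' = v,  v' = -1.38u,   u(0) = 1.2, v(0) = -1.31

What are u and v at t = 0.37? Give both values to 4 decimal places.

0.7153, -1.9227

Euler on (u,v): u_{n+1} = u_n + h·u', v_{n+1} = v_n + h·v'.
0.000000: (1.200000, -1.310000); f=(-1.310000, -1.656000) → (0.715300, -1.922720)
(u(0.37), v(0.37)) ≈ (0.7153, -1.9227)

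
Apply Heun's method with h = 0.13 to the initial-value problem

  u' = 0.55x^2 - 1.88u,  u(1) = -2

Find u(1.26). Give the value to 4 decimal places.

Heun: k1 = f(x_n, u_n); k2 = f(x_n + h, u_n + h·k1); u_{n+1} = u_n + (h/2)·(k1 + k2).
x=1.000000, u=-2.000000:
  k1 = f(1.000000, -2.000000) = 4.310000
  k2 = f(1.130000, -1.439700) = 3.408931
  u ← -2.000000 + (0.13/2)·(4.310000 + 3.408931) = -1.498269
x=1.130000, u=-1.498269:
  k1 = f(1.130000, -1.498269) = 3.519042
  k2 = f(1.260000, -1.040794) = 2.829873
  u ← -1.498269 + (0.13/2)·(3.519042 + 2.829873) = -1.085590
u(1.26) ≈ -1.0856

-1.0856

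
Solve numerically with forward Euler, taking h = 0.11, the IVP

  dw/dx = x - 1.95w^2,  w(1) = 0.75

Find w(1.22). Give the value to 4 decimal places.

0.7442

Euler: w_{n+1} = w_n + h·f(x_n, w_n).
x=1.000000, w=0.750000: f=-0.096875 → w ← 0.750000 + 0.11·(-0.096875) = 0.739344
x=1.110000, w=0.739344: f=0.044073 → w ← 0.739344 + 0.11·0.044073 = 0.744192
w(1.22) ≈ 0.7442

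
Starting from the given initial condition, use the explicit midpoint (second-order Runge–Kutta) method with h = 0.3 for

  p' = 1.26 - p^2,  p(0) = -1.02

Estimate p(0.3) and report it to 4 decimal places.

Midpoint: k1 = f(x_n, p_n); k2 = f(x_n + h/2, p_n + (h/2)·k1); p_{n+1} = p_n + h·k2.
x=0.000000, p=-1.020000:
  k1 = f(0.000000, -1.020000) = 0.219600
  k2 = f(0.150000, -0.987060) = 0.285713
  p ← -1.020000 + 0.3·0.285713 = -0.934286
p(0.3) ≈ -0.9343

-0.9343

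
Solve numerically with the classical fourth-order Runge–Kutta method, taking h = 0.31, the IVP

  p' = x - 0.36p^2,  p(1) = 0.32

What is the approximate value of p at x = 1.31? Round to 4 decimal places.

RK4: k1 = f(x_n, p_n); k2 = f(x_n + h/2, p_n + (h/2)·k1); k3 = f(x_n + h/2, p_n + (h/2)·k2); k4 = f(x_n + h, p_n + h·k3); p_{n+1} = p_n + (h/6)·(k1 + 2k2 + 2k3 + k4).
x=1.000000, p=0.320000:
  k1 = f(1.000000, 0.320000) = 0.963136
  k2 = f(1.155000, 0.469286) = 1.075717
  k3 = f(1.155000, 0.486736) = 1.069712
  k4 = f(1.310000, 0.651611) = 1.157145
  p ← 0.320000 + (0.31/6)·(k1 + 2k2 + 2k3 + k4) = 0.651242
p(1.31) ≈ 0.6512

0.6512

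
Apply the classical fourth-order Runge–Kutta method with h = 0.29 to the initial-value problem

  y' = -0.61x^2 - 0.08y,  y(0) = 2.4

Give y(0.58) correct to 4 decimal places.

2.2520

RK4: k1 = f(x_n, y_n); k2 = f(x_n + h/2, y_n + (h/2)·k1); k3 = f(x_n + h/2, y_n + (h/2)·k2); k4 = f(x_n + h, y_n + h·k3); y_{n+1} = y_n + (h/6)·(k1 + 2k2 + 2k3 + k4).
x=0.000000, y=2.400000:
  k1 = f(0.000000, 2.400000) = -0.192000
  k2 = f(0.145000, 2.372160) = -0.202598
  k3 = f(0.145000, 2.370623) = -0.202475
  k4 = f(0.290000, 2.341282) = -0.238604
  y ← 2.400000 + (0.29/6)·(k1 + 2k2 + 2k3 + k4) = 2.340030
x=0.290000, y=2.340030:
  k1 = f(0.290000, 2.340030) = -0.238503
  k2 = f(0.435000, 2.305447) = -0.299863
  k3 = f(0.435000, 2.296550) = -0.299151
  k4 = f(0.580000, 2.253277) = -0.385466
  y ← 2.340030 + (0.29/6)·(k1 + 2k2 + 2k3 + k4) = 2.251967
y(0.58) ≈ 2.2520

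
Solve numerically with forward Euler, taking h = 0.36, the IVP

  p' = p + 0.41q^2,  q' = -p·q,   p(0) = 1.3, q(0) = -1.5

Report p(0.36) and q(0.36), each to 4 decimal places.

2.1001, -0.7980

Euler on (p,q): p_{n+1} = p_n + h·p', q_{n+1} = q_n + h·q'.
0.000000: (1.300000, -1.500000); f=(2.222500, 1.950000) → (2.100100, -0.798000)
(p(0.36), q(0.36)) ≈ (2.1001, -0.7980)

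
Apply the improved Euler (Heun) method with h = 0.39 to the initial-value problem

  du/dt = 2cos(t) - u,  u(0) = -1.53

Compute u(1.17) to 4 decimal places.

Heun: k1 = f(t_n, u_n); k2 = f(t_n + h, u_n + h·k1); u_{n+1} = u_n + (h/2)·(k1 + k2).
t=0.000000, u=-1.530000:
  k1 = f(0.000000, -1.530000) = 3.530000
  k2 = f(0.390000, -0.153300) = 2.003118
  u ← -1.530000 + (0.39/2)·(3.530000 + 2.003118) = -0.451042
t=0.390000, u=-0.451042:
  k1 = f(0.390000, -0.451042) = 2.300860
  k2 = f(0.780000, 0.446293) = 0.975534
  u ← -0.451042 + (0.39/2)·(2.300860 + 0.975534) = 0.187855
t=0.780000, u=0.187855:
  k1 = f(0.780000, 0.187855) = 1.233972
  k2 = f(1.170000, 0.669104) = 0.111199
  u ← 0.187855 + (0.39/2)·(1.233972 + 0.111199) = 0.450163
u(1.17) ≈ 0.4502

0.4502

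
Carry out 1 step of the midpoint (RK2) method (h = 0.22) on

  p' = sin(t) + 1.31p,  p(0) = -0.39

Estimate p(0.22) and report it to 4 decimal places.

Midpoint: k1 = f(t_n, p_n); k2 = f(t_n + h/2, p_n + (h/2)·k1); p_{n+1} = p_n + h·k2.
t=0.000000, p=-0.390000:
  k1 = f(0.000000, -0.390000) = -0.510900
  k2 = f(0.110000, -0.446199) = -0.474742
  p ← -0.390000 + 0.22·(-0.474742) = -0.494443
p(0.22) ≈ -0.4944

-0.4944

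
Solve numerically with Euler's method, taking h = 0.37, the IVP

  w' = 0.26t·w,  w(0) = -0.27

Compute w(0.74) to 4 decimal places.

-0.2796

Euler: w_{n+1} = w_n + h·f(t_n, w_n).
t=0.000000, w=-0.270000: f=0.000000 → w ← -0.270000 + 0.37·0.000000 = -0.270000
t=0.370000, w=-0.270000: f=-0.025974 → w ← -0.270000 + 0.37·(-0.025974) = -0.279610
w(0.74) ≈ -0.2796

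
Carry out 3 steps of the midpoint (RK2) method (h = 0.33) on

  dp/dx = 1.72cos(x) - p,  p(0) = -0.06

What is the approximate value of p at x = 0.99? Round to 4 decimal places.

0.8307

Midpoint: k1 = f(x_n, p_n); k2 = f(x_n + h/2, p_n + (h/2)·k1); p_{n+1} = p_n + h·k2.
x=0.000000, p=-0.060000:
  k1 = f(0.000000, -0.060000) = 1.780000
  k2 = f(0.165000, 0.233700) = 1.462940
  p ← -0.060000 + 0.33·1.462940 = 0.422770
x=0.330000, p=0.422770:
  k1 = f(0.330000, 0.422770) = 1.204423
  k2 = f(0.495000, 0.621500) = 0.892046
  p ← 0.422770 + 0.33·0.892046 = 0.717145
x=0.660000, p=0.717145:
  k1 = f(0.660000, 0.717145) = 0.641641
  k2 = f(0.825000, 0.823016) = 0.344102
  p ← 0.717145 + 0.33·0.344102 = 0.830699
p(0.99) ≈ 0.8307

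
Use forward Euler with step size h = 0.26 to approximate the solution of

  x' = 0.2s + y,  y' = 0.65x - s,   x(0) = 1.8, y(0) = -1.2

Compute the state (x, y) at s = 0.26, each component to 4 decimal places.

1.4880, -0.8958

Euler on (x,y): x_{n+1} = x_n + h·x', y_{n+1} = y_n + h·y'.
0.000000: (1.800000, -1.200000); f=(-1.200000, 1.170000) → (1.488000, -0.895800)
(x(0.26), y(0.26)) ≈ (1.4880, -0.8958)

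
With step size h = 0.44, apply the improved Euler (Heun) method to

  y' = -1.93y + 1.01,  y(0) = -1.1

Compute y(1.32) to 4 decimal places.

0.3062

Heun: k1 = f(t_n, y_n); k2 = f(t_n + h, y_n + h·k1); y_{n+1} = y_n + (h/2)·(k1 + k2).
t=0.000000, y=-1.100000:
  k1 = f(0.000000, -1.100000) = 3.133000
  k2 = f(0.440000, 0.278520) = 0.472456
  y ← -1.100000 + (0.44/2)·(3.133000 + 0.472456) = -0.306800
t=0.440000, y=-0.306800:
  k1 = f(0.440000, -0.306800) = 1.602123
  k2 = f(0.880000, 0.398135) = 0.241600
  y ← -0.306800 + (0.44/2)·(1.602123 + 0.241600) = 0.098820
t=0.880000, y=0.098820:
  k1 = f(0.880000, 0.098820) = 0.819278
  k2 = f(1.320000, 0.459302) = 0.123547
  y ← 0.098820 + (0.44/2)·(0.819278 + 0.123547) = 0.306241
y(1.32) ≈ 0.3062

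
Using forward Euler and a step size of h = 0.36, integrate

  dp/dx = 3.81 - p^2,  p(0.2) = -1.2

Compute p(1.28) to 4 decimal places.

2.0063

Euler: p_{n+1} = p_n + h·f(x_n, p_n).
x=0.200000, p=-1.200000: f=2.370000 → p ← -1.200000 + 0.36·2.370000 = -0.346800
x=0.560000, p=-0.346800: f=3.689730 → p ← -0.346800 + 0.36·3.689730 = 0.981503
x=0.920000, p=0.981503: f=2.846652 → p ← 0.981503 + 0.36·2.846652 = 2.006298
p(1.28) ≈ 2.0063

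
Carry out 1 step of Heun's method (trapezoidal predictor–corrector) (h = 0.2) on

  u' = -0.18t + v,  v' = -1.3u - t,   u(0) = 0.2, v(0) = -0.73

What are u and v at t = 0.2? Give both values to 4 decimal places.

0.0452, -0.7830

Heun on (u,v): k1 = f(t_n, state_n); k2 = f(t_n + h, state_n + h·k1); state_{n+1} = state_n + (h/2)·(k1 + k2).
0.000000: (0.200000, -0.730000)
  k1 = (-0.730000, -0.260000)
  predictor → (0.054000, -0.782000)
  k2 = (-0.818000, -0.270200)
  → (0.045200, -0.783020)
(u(0.2), v(0.2)) ≈ (0.0452, -0.7830)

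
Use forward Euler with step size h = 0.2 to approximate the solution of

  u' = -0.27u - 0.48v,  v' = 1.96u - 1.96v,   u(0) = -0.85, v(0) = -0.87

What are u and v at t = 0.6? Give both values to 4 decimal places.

-0.4891, -0.7252

Euler on (u,v): u_{n+1} = u_n + h·u', v_{n+1} = v_n + h·v'.
0.000000: (-0.850000, -0.870000); f=(0.647100, 0.039200) → (-0.720580, -0.862160)
0.200000: (-0.720580, -0.862160); f=(0.608393, 0.277497) → (-0.598901, -0.806661)
0.400000: (-0.598901, -0.806661); f=(0.548900, 0.407208) → (-0.489121, -0.725219)
(u(0.6), v(0.6)) ≈ (-0.4891, -0.7252)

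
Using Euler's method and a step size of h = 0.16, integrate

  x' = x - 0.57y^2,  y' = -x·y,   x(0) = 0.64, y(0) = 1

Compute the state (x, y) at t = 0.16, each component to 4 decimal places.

Euler on (x,y): x_{n+1} = x_n + h·x', y_{n+1} = y_n + h·y'.
0.000000: (0.640000, 1.000000); f=(0.070000, -0.640000) → (0.651200, 0.897600)
(x(0.16), y(0.16)) ≈ (0.6512, 0.8976)

0.6512, 0.8976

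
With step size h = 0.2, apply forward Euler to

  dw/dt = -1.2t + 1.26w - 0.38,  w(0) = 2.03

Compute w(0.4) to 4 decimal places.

Euler: w_{n+1} = w_n + h·f(t_n, w_n).
t=0.000000, w=2.030000: f=2.177800 → w ← 2.030000 + 0.2·2.177800 = 2.465560
t=0.200000, w=2.465560: f=2.486606 → w ← 2.465560 + 0.2·2.486606 = 2.962881
w(0.4) ≈ 2.9629

2.9629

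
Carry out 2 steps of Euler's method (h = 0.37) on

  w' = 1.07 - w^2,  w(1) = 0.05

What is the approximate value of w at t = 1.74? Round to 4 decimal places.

0.7676

Euler: w_{n+1} = w_n + h·f(t_n, w_n).
t=1.000000, w=0.050000: f=1.067500 → w ← 0.050000 + 0.37·1.067500 = 0.444975
t=1.370000, w=0.444975: f=0.871997 → w ← 0.444975 + 0.37·0.871997 = 0.767614
w(1.74) ≈ 0.7676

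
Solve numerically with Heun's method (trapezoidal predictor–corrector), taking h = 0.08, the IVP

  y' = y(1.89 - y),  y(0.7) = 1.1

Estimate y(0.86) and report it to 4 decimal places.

1.2345

Heun: k1 = f(x_n, y_n); k2 = f(x_n + h, y_n + h·k1); y_{n+1} = y_n + (h/2)·(k1 + k2).
x=0.700000, y=1.100000:
  k1 = f(0.700000, 1.100000) = 0.869000
  k2 = f(0.780000, 1.169520) = 0.842616
  y ← 1.100000 + (0.08/2)·(0.869000 + 0.842616) = 1.168465
x=0.780000, y=1.168465:
  k1 = f(0.780000, 1.168465) = 0.843089
  k2 = f(0.860000, 1.235912) = 0.808395
  y ← 1.168465 + (0.08/2)·(0.843089 + 0.808395) = 1.234524
y(0.86) ≈ 1.2345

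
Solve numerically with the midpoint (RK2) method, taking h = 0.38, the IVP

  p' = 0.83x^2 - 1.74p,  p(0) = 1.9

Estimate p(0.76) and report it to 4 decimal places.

Midpoint: k1 = f(x_n, p_n); k2 = f(x_n + h/2, p_n + (h/2)·k1); p_{n+1} = p_n + h·k2.
x=0.000000, p=1.900000:
  k1 = f(0.000000, 1.900000) = -3.306000
  k2 = f(0.190000, 1.271860) = -2.183073
  p ← 1.900000 + 0.38·(-2.183073) = 1.070432
x=0.380000, p=1.070432:
  k1 = f(0.380000, 1.070432) = -1.742700
  k2 = f(0.570000, 0.739319) = -1.016748
  p ← 1.070432 + 0.38·(-1.016748) = 0.684068
p(0.76) ≈ 0.6841

0.6841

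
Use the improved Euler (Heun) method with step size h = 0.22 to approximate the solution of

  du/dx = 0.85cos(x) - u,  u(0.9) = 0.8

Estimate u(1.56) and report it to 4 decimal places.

Heun: k1 = f(x_n, u_n); k2 = f(x_n + h, u_n + h·k1); u_{n+1} = u_n + (h/2)·(k1 + k2).
x=0.900000, u=0.800000:
  k1 = f(0.900000, 0.800000) = -0.271632
  k2 = f(1.120000, 0.740241) = -0.369911
  u ← 0.800000 + (0.22/2)·(-0.271632 + (-0.369911)) = 0.729430
x=1.120000, u=0.729430:
  k1 = f(1.120000, 0.729430) = -0.359100
  k2 = f(1.340000, 0.650428) = -0.455988
  u ← 0.729430 + (0.22/2)·(-0.359100 + (-0.455988)) = 0.639771
x=1.340000, u=0.639771:
  k1 = f(1.340000, 0.639771) = -0.445331
  k2 = f(1.560000, 0.541798) = -0.532621
  u ← 0.639771 + (0.22/2)·(-0.445331 + (-0.532621)) = 0.532196
u(1.56) ≈ 0.5322

0.5322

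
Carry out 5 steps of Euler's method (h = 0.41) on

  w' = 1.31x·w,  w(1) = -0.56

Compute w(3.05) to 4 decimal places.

Euler: w_{n+1} = w_n + h·f(x_n, w_n).
x=1.000000, w=-0.560000: f=-0.733600 → w ← -0.560000 + 0.41·(-0.733600) = -0.860776
x=1.410000, w=-0.860776: f=-1.589939 → w ← -0.860776 + 0.41·(-1.589939) = -1.512651
x=1.820000, w=-1.512651: f=-3.606463 → w ← -1.512651 + 0.41·(-3.606463) = -2.991301
x=2.230000, w=-2.991301: f=-8.738487 → w ← -2.991301 + 0.41·(-8.738487) = -6.574081
x=2.640000, w=-6.574081: f=-22.735801 → w ← -6.574081 + 0.41·(-22.735801) = -15.895759
w(3.05) ≈ -15.8958

-15.8958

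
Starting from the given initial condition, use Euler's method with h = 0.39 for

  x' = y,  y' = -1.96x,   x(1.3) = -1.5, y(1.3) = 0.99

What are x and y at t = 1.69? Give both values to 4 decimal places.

-1.1139, 2.1366

Euler on (x,y): x_{n+1} = x_n + h·x', y_{n+1} = y_n + h·y'.
1.300000: (-1.500000, 0.990000); f=(0.990000, 2.940000) → (-1.113900, 2.136600)
(x(1.69), y(1.69)) ≈ (-1.1139, 2.1366)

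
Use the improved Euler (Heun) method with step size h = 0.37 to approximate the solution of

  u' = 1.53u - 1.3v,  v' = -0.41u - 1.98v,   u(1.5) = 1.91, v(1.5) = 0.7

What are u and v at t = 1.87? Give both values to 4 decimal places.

Heun on (u,v): k1 = f(t_n, state_n); k2 = f(t_n + h, state_n + h·k1); state_{n+1} = state_n + (h/2)·(k1 + k2).
1.500000: (1.910000, 0.700000)
  k1 = (2.012300, -2.169100)
  predictor → (2.654551, -0.102567)
  k2 = (4.194800, -0.885283)
  → (3.058314, 0.134939)
(u(1.87), v(1.87)) ≈ (3.0583, 0.1349)

3.0583, 0.1349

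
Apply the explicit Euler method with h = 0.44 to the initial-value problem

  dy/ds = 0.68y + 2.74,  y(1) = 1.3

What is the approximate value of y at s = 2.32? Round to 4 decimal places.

7.6577

Euler: y_{n+1} = y_n + h·f(s_n, y_n).
s=1.000000, y=1.300000: f=3.624000 → y ← 1.300000 + 0.44·3.624000 = 2.894560
s=1.440000, y=2.894560: f=4.708301 → y ← 2.894560 + 0.44·4.708301 = 4.966212
s=1.880000, y=4.966212: f=6.117024 → y ← 4.966212 + 0.44·6.117024 = 7.657703
y(2.32) ≈ 7.6577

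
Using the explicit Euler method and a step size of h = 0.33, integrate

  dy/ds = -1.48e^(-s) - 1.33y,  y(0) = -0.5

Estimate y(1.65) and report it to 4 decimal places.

Euler: y_{n+1} = y_n + h·f(s_n, y_n).
s=0.000000, y=-0.500000: f=-0.815000 → y ← -0.500000 + 0.33·(-0.815000) = -0.768950
s=0.330000, y=-0.768950: f=-0.041304 → y ← -0.768950 + 0.33·(-0.041304) = -0.782580
s=0.660000, y=-0.782580: f=0.275892 → y ← -0.782580 + 0.33·0.275892 = -0.691536
s=0.990000, y=-0.691536: f=0.369809 → y ← -0.691536 + 0.33·0.369809 = -0.569499
s=1.320000, y=-0.569499: f=0.362073 → y ← -0.569499 + 0.33·0.362073 = -0.450015
y(1.65) ≈ -0.4500

-0.4500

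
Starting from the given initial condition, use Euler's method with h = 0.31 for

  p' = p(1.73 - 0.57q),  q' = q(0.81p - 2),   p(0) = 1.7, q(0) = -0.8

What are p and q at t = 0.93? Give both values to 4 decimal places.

7.8196, -1.1051

Euler on (p,q): p_{n+1} = p_n + h·p', q_{n+1} = q_n + h·q'.
0.000000: (1.700000, -0.800000); f=(3.716200, 0.498400) → (2.852022, -0.645496)
0.310000: (2.852022, -0.645496); f=(5.983350, -0.200193) → (4.706861, -0.707556)
0.620000: (4.706861, -0.707556); f=(10.041178, -1.282485) → (7.819626, -1.105126)
(p(0.93), q(0.93)) ≈ (7.8196, -1.1051)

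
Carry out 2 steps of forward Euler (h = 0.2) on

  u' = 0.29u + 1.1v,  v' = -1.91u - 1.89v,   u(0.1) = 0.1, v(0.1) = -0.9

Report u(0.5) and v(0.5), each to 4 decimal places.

-0.2291, -0.3367

Euler on (u,v): u_{n+1} = u_n + h·u', v_{n+1} = v_n + h·v'.
0.100000: (0.100000, -0.900000); f=(-0.961000, 1.510000) → (-0.092200, -0.598000)
0.300000: (-0.092200, -0.598000); f=(-0.684538, 1.306322) → (-0.229108, -0.336736)
(u(0.5), v(0.5)) ≈ (-0.2291, -0.3367)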